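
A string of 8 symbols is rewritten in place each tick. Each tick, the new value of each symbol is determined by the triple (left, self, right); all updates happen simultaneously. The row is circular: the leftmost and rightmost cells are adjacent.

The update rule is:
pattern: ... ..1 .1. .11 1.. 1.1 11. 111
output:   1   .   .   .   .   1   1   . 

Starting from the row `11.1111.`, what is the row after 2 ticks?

.11...11
1.1.1..1

1.1.1..1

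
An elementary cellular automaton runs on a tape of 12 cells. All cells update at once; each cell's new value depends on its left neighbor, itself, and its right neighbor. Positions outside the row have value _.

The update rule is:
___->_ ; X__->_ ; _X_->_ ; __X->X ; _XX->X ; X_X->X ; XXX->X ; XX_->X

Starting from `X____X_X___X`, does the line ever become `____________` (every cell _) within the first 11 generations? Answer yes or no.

no

____X_X___X_
___X_X___X__
__X_X___X___
_X_X___X____
X_X___X_____
_X___X______
X___X_______
___X________
__X_________
_X__________
X___________
generation 11 is X___________, still not uniform _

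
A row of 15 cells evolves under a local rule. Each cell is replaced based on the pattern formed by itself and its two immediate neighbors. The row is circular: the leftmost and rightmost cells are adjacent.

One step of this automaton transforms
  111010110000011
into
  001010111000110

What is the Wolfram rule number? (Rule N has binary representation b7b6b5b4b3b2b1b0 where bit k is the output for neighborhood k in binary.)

94

position 0: 111 → 0  (bit 7 = 0)
position 2: 110 → 1  (bit 6 = 1)
position 3: 101 → 0  (bit 5 = 0)
position 8: 100 → 1  (bit 4 = 1)
position 6: 011 → 1  (bit 3 = 1)
position 4: 010 → 1  (bit 2 = 1)
position 12: 001 → 1  (bit 1 = 1)
position 9: 000 → 0  (bit 0 = 0)
bits b7..b0 = 01011110 = 94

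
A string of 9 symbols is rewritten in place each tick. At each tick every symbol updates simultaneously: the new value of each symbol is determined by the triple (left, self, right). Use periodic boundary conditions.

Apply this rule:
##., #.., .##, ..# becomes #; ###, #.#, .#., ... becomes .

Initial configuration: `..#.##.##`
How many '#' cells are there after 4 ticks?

##..##.##
.#####.#.
##...#..#
.##.#.###
count of #: 6

6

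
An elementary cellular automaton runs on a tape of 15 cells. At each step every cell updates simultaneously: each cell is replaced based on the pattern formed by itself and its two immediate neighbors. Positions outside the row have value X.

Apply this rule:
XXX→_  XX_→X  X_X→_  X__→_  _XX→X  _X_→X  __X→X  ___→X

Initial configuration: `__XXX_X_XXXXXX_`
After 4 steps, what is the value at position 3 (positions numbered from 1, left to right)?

_XX_X_X_X____X_
_XX_X_X_X_XXXX_
_XX_X_X_X_X__X_
_XX_X_X_X_X_XX_
position 3 holds X

X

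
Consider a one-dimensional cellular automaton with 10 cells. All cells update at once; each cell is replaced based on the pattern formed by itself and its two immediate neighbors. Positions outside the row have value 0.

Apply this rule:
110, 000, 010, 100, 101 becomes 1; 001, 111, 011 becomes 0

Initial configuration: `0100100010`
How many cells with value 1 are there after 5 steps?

0110111011
0011001101
1001100111
1100110001
0110011101
count of 1: 6

6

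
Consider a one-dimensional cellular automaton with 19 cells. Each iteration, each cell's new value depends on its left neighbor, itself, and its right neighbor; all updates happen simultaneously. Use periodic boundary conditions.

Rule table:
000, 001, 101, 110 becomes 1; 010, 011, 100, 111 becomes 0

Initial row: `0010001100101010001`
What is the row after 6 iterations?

iteration 1: 0100110101010100110
iteration 2: 1001011010101001010
iteration 3: 0010101101010010101
iteration 4: 0101010110100101010
iteration 5: 1010101011001010100
iteration 6: 0101010101010101001

0101010101010101001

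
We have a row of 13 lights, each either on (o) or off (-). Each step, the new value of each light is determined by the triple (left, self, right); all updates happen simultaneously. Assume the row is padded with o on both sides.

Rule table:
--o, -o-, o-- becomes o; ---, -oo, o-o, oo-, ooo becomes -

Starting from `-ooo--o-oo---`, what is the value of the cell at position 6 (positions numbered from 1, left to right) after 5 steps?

-

----ooo---o-o
o--o---o-oo--
-oooo-oo---oo
--------o-o--
o------oo-ooo
position 6 holds -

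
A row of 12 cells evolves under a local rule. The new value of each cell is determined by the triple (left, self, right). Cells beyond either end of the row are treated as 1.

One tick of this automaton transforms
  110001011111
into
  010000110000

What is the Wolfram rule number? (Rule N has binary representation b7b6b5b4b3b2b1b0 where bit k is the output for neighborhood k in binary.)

104

position 0: 111 → 0  (bit 7 = 0)
position 1: 110 → 1  (bit 6 = 1)
position 6: 101 → 1  (bit 5 = 1)
position 2: 100 → 0  (bit 4 = 0)
position 7: 011 → 1  (bit 3 = 1)
position 5: 010 → 0  (bit 2 = 0)
position 4: 001 → 0  (bit 1 = 0)
position 3: 000 → 0  (bit 0 = 0)
bits b7..b0 = 01101000 = 104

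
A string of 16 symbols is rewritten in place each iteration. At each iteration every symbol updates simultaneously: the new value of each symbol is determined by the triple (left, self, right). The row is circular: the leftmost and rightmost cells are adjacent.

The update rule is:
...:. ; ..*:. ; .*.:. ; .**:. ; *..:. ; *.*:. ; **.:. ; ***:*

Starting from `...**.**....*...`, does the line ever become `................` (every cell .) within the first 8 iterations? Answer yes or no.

yes

iteration 1: ................
all cells are . at iteration 1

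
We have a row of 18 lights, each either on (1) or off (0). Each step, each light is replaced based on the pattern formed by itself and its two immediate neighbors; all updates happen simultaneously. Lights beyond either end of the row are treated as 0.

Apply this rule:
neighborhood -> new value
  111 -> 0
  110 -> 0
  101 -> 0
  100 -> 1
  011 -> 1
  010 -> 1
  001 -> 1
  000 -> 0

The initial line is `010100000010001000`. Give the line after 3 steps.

110110000111011100
100101001100010010
111101111010111111

111101111010111111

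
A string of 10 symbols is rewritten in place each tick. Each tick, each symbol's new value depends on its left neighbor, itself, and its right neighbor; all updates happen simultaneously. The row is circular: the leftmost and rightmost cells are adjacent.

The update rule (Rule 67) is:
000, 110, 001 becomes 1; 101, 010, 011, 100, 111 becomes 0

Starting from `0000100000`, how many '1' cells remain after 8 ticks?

4

1111001111
0001010000
1110000111
0010111000
1100001011
0101110000
1000010111
1011100000
count of 1: 4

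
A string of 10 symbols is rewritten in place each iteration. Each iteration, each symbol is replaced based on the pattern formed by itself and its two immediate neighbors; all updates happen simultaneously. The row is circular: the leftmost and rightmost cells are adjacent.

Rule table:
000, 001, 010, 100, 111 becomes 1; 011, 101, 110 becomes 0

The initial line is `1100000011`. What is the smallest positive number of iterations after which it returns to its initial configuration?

1011111101
0001111000
1110110111
1100000011

4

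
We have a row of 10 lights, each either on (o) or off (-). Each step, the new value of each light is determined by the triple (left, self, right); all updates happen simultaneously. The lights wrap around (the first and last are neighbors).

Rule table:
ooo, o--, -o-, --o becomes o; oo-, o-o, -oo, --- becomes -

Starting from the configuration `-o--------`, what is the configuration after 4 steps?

-o---o-o--

ooo-------
-o-o-----o
-o-oo---oo
-o---o-o--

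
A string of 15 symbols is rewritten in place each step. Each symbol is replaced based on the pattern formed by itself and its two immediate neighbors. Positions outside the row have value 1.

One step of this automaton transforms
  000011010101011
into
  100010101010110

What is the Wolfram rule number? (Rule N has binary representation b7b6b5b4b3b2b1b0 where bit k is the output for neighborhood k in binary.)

56

position 14: 111 → 0  (bit 7 = 0)
position 5: 110 → 0  (bit 6 = 0)
position 6: 101 → 1  (bit 5 = 1)
position 0: 100 → 1  (bit 4 = 1)
position 4: 011 → 1  (bit 3 = 1)
position 7: 010 → 0  (bit 2 = 0)
position 3: 001 → 0  (bit 1 = 0)
position 1: 000 → 0  (bit 0 = 0)
bits b7..b0 = 00111000 = 56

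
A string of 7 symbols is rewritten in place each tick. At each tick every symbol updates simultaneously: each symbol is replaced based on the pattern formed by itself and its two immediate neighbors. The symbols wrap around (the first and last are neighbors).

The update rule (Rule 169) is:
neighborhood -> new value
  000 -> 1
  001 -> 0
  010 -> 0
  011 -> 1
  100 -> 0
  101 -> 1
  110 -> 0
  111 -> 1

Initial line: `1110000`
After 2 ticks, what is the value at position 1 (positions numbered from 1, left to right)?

tick 1: 1100110
tick 2: 1000101
position 1 holds 1

1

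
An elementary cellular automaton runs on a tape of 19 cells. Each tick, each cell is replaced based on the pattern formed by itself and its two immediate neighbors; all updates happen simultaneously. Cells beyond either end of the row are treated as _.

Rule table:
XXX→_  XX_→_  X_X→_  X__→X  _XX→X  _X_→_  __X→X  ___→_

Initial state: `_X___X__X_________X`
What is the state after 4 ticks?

____X_______X_X_X__

tick 1: X_X_X_XX_X_______X_
tick 2: ______X___X_____X_X
tick 3: _____X_X_X_X___X___
tick 4: ____X_______X_X_X__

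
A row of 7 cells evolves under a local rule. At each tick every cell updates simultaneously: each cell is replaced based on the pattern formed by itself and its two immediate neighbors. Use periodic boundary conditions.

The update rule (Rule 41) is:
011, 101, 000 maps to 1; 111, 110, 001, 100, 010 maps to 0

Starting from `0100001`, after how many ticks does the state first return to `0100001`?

28

1001100
0001000
1100011
0001010
1100100
1000000
0011110
1010000
0100110
0000100
1110001
0000101
0110010
0100000
0001111
0101000
0010011
0000010
1111000
1000010
0011001
0010000
1000111
0010100
1001001
0000001
0111100
0100001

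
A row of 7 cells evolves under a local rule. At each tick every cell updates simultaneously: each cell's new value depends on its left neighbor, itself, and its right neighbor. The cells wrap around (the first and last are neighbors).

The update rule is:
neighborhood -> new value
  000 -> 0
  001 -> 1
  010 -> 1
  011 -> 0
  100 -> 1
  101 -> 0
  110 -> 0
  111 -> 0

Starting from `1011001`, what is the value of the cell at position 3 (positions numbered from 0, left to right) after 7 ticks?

0

0000110
0001001
1011111
0000000
0000000  (fixed point — unchanged through tick 7)
position 3 holds 0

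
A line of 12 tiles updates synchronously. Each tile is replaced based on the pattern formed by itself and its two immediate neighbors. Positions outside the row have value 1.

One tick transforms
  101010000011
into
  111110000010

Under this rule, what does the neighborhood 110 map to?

1

At position 0 the neighborhood is 110; the next row has 1 there.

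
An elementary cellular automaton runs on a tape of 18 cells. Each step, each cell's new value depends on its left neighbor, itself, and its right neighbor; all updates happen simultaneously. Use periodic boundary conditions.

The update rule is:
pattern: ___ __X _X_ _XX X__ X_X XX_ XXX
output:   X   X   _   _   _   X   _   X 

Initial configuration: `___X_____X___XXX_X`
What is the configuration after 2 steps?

X___X_XX__X__X_X__

_XX__XXXX__XX_X_X_
X___X_XX__X__X_X__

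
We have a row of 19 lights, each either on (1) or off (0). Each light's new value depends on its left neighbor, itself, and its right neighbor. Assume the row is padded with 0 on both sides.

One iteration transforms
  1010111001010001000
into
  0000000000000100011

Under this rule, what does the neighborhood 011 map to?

At position 4 the neighborhood is 011; the next row has 0 there.

0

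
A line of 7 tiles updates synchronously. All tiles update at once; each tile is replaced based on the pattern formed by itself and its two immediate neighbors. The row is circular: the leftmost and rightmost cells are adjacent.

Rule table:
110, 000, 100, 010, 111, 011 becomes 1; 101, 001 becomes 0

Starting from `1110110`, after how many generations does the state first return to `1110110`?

1110110

1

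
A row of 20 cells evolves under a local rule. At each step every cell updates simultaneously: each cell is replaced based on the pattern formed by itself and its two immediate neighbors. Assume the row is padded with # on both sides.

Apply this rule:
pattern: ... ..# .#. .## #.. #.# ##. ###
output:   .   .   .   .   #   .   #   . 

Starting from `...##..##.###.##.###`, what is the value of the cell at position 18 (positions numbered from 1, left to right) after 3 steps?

step 1: #...##..#...#..#....
step 2: ##...##..#...#..#...
step 3: .##...##..#...#..#..
position 18 holds #

#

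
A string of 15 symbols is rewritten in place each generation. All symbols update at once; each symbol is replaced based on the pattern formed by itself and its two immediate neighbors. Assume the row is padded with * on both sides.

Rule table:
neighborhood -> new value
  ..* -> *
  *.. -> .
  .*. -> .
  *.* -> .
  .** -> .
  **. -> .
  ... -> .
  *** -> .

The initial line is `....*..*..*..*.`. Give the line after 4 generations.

...*..*..*..*..
..*..*..*..*..*
.*..*..*..*..*.
...*..*..*..*..

...*..*..*..*..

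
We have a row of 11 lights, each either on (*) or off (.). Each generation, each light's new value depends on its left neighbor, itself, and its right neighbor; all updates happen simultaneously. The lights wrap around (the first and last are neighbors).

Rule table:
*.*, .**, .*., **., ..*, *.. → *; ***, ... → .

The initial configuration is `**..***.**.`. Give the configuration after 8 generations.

..*******..

generation 1: *****.*****
generation 2: ....***....
generation 3: ...**.**...
generation 4: ..*******..
generation 5: .**.....**.
generation 6: ****...****
generation 7: ...**.**...  (repeats generation 3; period 4)
generation 8: ..*******..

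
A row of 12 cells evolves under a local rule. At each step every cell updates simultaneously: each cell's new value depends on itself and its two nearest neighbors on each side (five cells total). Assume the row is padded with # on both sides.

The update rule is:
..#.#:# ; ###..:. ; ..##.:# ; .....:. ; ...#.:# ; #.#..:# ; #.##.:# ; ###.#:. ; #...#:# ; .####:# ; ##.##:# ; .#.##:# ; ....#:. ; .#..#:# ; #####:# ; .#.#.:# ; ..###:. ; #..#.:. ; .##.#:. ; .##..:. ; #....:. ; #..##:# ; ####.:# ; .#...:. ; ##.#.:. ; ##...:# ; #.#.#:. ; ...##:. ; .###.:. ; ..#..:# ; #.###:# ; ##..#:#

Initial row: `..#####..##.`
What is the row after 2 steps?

##.###.###.#
#.##..##..##

#.##..##..##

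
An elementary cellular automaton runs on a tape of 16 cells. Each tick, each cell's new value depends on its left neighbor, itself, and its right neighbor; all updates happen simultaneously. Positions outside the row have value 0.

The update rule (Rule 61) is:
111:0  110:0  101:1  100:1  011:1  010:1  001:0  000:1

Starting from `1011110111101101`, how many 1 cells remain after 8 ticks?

10

1110001100011011
1001101011010110
1101011110111101
1011110001100011
1110001101011010
1001101011110111
1101011110001100
1011110001101011
count of 1: 10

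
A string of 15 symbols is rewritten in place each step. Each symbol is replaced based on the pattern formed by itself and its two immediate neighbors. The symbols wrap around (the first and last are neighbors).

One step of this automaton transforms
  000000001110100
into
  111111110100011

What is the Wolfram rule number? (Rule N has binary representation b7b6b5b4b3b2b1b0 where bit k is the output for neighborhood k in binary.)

position 9: 111 → 1  (bit 7 = 1)
position 10: 110 → 0  (bit 6 = 0)
position 11: 101 → 0  (bit 5 = 0)
position 13: 100 → 1  (bit 4 = 1)
position 8: 011 → 0  (bit 3 = 0)
position 12: 010 → 0  (bit 2 = 0)
position 7: 001 → 1  (bit 1 = 1)
position 0: 000 → 1  (bit 0 = 1)
bits b7..b0 = 10010011 = 147

147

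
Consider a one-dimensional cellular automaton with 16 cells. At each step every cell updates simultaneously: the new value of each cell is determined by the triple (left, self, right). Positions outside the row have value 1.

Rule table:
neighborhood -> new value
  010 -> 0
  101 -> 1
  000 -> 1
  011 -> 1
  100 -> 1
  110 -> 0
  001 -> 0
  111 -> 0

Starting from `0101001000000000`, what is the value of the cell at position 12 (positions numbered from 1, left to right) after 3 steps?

1

1010100111111110
0101010100000001
1010101011111101
position 12 holds 1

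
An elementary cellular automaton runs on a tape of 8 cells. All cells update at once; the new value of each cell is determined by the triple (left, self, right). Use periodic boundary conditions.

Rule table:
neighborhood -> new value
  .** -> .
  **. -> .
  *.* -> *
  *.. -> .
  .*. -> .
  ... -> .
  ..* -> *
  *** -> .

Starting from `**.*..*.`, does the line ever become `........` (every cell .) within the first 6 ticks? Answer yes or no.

..*..*.*
.*..*.*.
*..*.*..
..*.*..*
.*.*..*.
*.*..*..
tick 6 is *.*..*.., still not uniform .

no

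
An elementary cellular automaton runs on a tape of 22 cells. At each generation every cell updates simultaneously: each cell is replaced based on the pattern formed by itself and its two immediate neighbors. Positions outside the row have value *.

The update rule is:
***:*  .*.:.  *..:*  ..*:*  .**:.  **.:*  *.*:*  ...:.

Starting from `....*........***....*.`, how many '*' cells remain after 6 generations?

*..*.*......*.***..*.*
***.*.*....*.*.****.*.
****.*.*..*.*.*.****.*
*****.*.**.*.*.*.****.
******.*.**.*.*.*.****
*******.*.**.*.*.*.***
count of *: 16

16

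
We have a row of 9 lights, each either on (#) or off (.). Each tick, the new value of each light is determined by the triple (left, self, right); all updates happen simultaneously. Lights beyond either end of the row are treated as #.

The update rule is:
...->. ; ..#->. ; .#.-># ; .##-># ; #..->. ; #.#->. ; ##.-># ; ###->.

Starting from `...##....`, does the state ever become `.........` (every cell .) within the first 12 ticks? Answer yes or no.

...##....  (fixed point — unchanged through tick 12)
tick 12 is ...##...., still not uniform .

no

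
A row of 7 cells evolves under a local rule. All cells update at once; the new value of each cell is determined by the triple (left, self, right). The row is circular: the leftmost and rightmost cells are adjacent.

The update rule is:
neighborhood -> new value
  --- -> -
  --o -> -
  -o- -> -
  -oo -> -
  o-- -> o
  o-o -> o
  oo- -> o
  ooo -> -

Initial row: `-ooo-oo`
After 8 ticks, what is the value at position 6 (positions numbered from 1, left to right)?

-

o--oo-o
oo--oo-
-oo--oo
o-oo--o
oo-oo--
-oo-oo-
--oo-oo
o--oo-o
position 6 holds -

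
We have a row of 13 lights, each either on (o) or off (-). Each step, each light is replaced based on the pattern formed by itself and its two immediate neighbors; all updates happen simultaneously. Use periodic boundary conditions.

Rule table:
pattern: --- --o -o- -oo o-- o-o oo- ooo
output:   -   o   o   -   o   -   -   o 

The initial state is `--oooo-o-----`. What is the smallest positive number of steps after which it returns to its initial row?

21

-o-oo--oo----
oo---oo--o---
--o-o--oooo-o
ooo-ooo-oo--o
oo---o----oo-
--o-ooo--o---
-oo--o-oooo--
o--ooo--oo-o-
ooo-o-oo---o-
-o--o---o-oo-
oooooo-oo---o
ooooo----o-o-
-ooo-o--oo-o-
o-o--ooo---oo
--ooo-o-o-o-o
oo-o--o-o-o-o
o--oooo-o-o--
ooo-oo--o-ooo
oo----ooo--oo
o-o--o-o-oo-o
--oooo-o-----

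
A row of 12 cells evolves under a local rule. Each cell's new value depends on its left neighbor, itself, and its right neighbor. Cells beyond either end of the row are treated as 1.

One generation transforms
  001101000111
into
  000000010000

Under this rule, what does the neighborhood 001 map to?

At position 1 the neighborhood is 001; the next row has 0 there.

0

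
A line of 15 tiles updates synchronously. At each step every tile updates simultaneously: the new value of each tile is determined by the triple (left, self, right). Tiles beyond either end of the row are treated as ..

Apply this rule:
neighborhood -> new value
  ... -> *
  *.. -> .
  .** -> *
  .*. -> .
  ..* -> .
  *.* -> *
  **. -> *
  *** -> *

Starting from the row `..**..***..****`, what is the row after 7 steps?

.***..***..****

*.**..***..****
.***..***..****
.***..***..****  (fixed point — unchanged through step 7)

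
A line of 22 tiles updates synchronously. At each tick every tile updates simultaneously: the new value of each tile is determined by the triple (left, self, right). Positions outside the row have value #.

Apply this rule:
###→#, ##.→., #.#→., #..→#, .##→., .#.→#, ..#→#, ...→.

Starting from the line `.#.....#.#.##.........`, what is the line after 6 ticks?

.#....####..#....#....

tick 1: .##...##.#...#.......#
tick 2: ...#.#...##.###.....#.
tick 3: #.##.##.#....#.#...##.
tick 4: ........##..##.##.#...
tick 5: #......#..##......##.#
tick 6: .#....####..#....#....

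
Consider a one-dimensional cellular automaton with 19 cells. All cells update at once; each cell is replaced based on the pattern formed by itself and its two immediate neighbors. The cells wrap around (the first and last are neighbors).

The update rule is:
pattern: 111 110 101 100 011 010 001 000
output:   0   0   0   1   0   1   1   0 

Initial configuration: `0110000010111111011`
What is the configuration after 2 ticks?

0011101001000000000

0001000110000000000
0011101001000000000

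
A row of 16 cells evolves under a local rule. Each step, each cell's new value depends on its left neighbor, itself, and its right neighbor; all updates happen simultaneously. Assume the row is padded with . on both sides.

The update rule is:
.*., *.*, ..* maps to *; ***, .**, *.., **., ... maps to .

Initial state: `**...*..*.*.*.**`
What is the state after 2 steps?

...*..*.........

....**.*******..
...*..*.........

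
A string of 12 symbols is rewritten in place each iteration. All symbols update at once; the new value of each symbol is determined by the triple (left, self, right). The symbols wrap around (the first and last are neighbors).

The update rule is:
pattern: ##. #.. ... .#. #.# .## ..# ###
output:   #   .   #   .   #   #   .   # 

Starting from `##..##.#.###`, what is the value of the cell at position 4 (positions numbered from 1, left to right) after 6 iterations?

##..###.####
##..########
##..########  (fixed point — unchanged through iteration 6)
position 4 holds .

.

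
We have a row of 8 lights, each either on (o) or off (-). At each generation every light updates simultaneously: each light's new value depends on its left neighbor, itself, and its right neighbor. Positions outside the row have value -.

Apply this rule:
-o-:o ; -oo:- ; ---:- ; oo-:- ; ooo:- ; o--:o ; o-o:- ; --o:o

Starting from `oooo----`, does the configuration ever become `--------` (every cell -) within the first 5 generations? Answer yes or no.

----o---
---ooo--
--o---o-
-ooo-ooo
o-------
generation 5 is o-------, still not uniform -

no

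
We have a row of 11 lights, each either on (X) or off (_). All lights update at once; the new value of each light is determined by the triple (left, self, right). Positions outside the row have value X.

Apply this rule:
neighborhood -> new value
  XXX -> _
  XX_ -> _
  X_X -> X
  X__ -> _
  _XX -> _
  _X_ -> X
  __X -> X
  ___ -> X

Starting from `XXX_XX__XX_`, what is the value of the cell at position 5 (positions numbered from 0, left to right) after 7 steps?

_

___X___X__X
_XXX_XXX_X_
X___X___XXX
__XXX_XX___
_X___X___XX
XX_XXX_XX__
__X___X___X
position 5 holds _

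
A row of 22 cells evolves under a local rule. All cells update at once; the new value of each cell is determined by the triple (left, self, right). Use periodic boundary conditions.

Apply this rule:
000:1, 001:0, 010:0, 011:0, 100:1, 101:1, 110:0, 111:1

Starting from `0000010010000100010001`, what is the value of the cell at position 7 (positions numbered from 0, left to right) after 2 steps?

step 1: 1111001001110011001100
step 2: 0110100100101000100010
position 7 holds 1

1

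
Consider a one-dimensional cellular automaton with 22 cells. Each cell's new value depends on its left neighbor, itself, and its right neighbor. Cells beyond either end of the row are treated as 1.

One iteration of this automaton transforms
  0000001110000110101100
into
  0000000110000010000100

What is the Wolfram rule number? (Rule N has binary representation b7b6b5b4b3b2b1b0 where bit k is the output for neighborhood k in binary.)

192

position 7: 111 → 1  (bit 7 = 1)
position 8: 110 → 1  (bit 6 = 1)
position 15: 101 → 0  (bit 5 = 0)
position 0: 100 → 0  (bit 4 = 0)
position 6: 011 → 0  (bit 3 = 0)
position 16: 010 → 0  (bit 2 = 0)
position 5: 001 → 0  (bit 1 = 0)
position 1: 000 → 0  (bit 0 = 0)
bits b7..b0 = 11000000 = 192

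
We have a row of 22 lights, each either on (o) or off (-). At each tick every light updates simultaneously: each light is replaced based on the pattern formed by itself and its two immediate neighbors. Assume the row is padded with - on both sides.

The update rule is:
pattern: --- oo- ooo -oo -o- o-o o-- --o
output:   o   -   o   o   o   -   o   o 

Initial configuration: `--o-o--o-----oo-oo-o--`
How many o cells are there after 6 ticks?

17

ooo-oooooooooo--o--ooo
oo--ooooooooo-ooooooo-
o-oooooooooo--oooooo-o
o-ooooooooo-ooooooo--o
o-oooooooo--oooooo-ooo
o-ooooooo-ooooooo--oo-
count of o: 17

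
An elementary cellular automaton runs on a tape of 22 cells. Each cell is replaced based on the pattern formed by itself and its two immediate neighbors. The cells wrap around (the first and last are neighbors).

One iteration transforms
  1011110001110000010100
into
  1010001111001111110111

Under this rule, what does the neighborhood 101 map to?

0

At position 1 the neighborhood is 101; the next row has 0 there.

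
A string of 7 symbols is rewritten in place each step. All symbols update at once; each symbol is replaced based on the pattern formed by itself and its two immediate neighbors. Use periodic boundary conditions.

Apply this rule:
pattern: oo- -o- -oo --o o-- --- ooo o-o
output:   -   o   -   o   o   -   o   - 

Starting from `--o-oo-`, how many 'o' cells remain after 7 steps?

3

-oo---o
---o-oo
o-oo---
o---o-o
-o-oo--
oo---o-
--o-oo-
count of o: 3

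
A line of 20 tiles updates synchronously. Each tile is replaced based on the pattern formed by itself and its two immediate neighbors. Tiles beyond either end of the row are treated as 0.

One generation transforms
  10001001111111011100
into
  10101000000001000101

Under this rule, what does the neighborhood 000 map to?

At position 2 the neighborhood is 000; the next row has 1 there.

1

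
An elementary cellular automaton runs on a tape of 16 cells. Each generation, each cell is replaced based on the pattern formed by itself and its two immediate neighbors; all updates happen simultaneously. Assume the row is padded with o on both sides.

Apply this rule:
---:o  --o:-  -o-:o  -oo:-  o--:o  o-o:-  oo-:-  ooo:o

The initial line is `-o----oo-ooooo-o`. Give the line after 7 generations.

generation 1: -oooo-----ooo---
generation 2: --oo-oooo--o-oo-
generation 3: o-----oo-o-o----
generation 4: -oooo----o-oooo-
generation 5: --oo-ooo-o--oo--
generation 6: o-----o--oo---o-
generation 7: -oooo-oo---oo-o-

-oooo-oo---oo-o-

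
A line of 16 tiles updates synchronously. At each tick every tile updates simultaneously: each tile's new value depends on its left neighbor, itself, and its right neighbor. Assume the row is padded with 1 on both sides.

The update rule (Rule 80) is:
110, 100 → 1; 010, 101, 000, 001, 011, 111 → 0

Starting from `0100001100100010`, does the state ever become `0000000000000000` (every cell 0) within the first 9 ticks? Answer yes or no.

no

0010000110010000
1001000011001000
1100100001100100
0110010000110010
0011001000011000
1001100100001100
1100110010000110
0110011001000010
0011001100100000
tick 9 is 0011001100100000, still not uniform 0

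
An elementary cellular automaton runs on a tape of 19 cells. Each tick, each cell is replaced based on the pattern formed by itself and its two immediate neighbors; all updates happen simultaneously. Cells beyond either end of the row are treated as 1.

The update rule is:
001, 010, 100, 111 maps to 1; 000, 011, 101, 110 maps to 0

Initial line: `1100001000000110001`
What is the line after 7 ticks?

1000000100100101111

tick 1: 1010011100001001010
tick 2: 0011101010011111010
tick 3: 1101001011101110010
tick 4: 1001111001000101110
tick 5: 0110110111101100100
tick 6: 0000000011000011111
tick 7: 1000000100100101111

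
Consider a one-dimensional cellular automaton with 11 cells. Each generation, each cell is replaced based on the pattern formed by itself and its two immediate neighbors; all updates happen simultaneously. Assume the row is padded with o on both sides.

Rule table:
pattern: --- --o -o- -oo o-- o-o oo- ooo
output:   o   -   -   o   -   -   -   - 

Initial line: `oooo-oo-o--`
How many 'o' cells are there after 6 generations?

3

generation 1: -----o-----
generation 2: -ooo---ooo-
generation 3: -o---o-o---
generation 4: ---o-----o-
generation 5: -o---ooo---
generation 6: ---o-o---o-
count of o: 3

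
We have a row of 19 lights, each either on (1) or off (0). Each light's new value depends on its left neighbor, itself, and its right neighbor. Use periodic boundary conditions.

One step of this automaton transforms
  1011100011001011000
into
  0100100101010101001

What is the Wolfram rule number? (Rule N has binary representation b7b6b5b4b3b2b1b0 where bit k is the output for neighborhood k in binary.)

98

position 3: 111 → 0  (bit 7 = 0)
position 4: 110 → 1  (bit 6 = 1)
position 1: 101 → 1  (bit 5 = 1)
position 5: 100 → 0  (bit 4 = 0)
position 2: 011 → 0  (bit 3 = 0)
position 0: 010 → 0  (bit 2 = 0)
position 7: 001 → 1  (bit 1 = 1)
position 6: 000 → 0  (bit 0 = 0)
bits b7..b0 = 01100010 = 98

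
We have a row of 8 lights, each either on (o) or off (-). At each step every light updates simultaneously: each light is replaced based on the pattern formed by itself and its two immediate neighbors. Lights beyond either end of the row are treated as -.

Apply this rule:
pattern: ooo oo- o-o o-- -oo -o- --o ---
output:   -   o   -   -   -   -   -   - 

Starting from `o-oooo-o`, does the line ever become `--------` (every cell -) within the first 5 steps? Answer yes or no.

-----o--
--------
all cells are - at step 2

yes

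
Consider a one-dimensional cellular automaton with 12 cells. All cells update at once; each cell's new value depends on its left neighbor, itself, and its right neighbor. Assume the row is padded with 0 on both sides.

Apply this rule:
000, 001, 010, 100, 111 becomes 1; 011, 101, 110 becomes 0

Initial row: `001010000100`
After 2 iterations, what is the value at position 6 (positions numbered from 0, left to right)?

111011111111
010001111110
position 6 holds 1

1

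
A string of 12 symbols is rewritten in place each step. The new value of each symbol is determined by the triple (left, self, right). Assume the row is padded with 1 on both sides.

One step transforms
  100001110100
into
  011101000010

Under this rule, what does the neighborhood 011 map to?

At position 5 the neighborhood is 011; the next row has 1 there.

1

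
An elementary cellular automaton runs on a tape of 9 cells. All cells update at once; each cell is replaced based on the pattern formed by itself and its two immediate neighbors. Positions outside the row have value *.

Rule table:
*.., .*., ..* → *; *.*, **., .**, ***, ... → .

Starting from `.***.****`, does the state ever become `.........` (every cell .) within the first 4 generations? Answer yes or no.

yes

.........
all cells are . at generation 1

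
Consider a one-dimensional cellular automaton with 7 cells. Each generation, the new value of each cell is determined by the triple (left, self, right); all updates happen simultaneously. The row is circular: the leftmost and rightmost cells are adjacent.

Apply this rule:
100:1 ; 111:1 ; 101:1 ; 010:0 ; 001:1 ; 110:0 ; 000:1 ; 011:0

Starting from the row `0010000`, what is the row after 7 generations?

0101011

1101111
1010111
0101011
1010100
0101011  (repeats generation 3; period 2)
generation 7: 0101011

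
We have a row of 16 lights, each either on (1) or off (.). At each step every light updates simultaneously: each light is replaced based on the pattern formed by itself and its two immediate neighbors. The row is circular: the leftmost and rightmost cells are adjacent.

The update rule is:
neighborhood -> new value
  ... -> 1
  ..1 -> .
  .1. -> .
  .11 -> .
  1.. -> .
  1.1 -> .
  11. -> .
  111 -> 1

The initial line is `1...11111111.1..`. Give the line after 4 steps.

..1..111111.....
1.....1111..1111
..111..11....111
...1......11..1.

...1......11..1.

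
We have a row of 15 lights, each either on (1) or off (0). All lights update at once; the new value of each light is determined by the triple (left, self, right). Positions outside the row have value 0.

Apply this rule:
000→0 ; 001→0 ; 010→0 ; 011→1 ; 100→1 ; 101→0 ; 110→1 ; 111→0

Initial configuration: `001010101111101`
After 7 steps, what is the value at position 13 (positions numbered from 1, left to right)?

0

step 1: 000000001000100
step 2: 000000000100010
step 3: 000000000010001
step 4: 000000000001000
step 5: 000000000000100
step 6: 000000000000010
step 7: 000000000000001
position 13 holds 0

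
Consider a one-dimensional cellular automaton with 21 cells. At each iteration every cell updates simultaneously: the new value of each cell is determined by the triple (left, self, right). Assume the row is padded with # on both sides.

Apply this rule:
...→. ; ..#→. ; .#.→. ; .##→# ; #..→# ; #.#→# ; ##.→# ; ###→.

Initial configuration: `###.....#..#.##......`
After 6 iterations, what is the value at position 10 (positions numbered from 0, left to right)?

.

..##.....#..####.....
#.###.....#.#..##....
###.##.....#.#.###...
..#####.....#.##.##..
#.#...##.....#######.
##.#..###....#.....##
position 10 holds .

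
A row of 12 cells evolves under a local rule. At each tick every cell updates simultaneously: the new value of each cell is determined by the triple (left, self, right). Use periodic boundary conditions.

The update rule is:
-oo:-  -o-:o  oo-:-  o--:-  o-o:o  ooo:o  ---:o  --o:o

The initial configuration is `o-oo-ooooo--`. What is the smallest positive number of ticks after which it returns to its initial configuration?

12

oo--o-ooo--o
o--ooo-o--o-
o-o-o-oo-ooo
-ooooo--o-oo
o-ooo--ooo--
oo-o--o-o--o
o-oo-oooo-o-
oo--o-oo-ooo
o--ooo--o-oo
--o-o--ooo-o
-oooo-o-o-oo
o-oo-ooooo--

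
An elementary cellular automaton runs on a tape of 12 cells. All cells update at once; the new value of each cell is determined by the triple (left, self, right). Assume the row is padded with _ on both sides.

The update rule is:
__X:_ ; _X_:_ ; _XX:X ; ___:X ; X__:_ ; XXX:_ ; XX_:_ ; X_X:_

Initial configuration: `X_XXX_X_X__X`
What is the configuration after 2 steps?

X___XXXXXXXX

__X_________
X___XXXXXXXX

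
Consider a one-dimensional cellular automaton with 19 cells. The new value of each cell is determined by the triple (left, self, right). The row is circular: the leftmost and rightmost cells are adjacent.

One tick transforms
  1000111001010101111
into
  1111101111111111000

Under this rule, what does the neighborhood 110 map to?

1

At position 0 the neighborhood is 110; the next row has 1 there.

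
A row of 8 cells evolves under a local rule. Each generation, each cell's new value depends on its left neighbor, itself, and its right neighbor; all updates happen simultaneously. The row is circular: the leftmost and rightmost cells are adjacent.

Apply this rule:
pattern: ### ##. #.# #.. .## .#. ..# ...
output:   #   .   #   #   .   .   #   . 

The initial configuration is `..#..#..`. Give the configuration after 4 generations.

generation 1: .#.##.#.
generation 2: #.#..#.#
generation 3: .#.##.#.  (repeats generation 1; period 2)
generation 4: #.#..#.#

#.#..#.#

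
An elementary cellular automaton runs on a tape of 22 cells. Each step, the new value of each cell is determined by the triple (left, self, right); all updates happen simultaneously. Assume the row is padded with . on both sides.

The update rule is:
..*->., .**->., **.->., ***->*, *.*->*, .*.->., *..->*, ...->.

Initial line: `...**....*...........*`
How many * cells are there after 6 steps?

2

.....*....*...........
......*....*..........
.......*....*.........
........*....*........
.........*....*.......
..........*....*......
count of *: 2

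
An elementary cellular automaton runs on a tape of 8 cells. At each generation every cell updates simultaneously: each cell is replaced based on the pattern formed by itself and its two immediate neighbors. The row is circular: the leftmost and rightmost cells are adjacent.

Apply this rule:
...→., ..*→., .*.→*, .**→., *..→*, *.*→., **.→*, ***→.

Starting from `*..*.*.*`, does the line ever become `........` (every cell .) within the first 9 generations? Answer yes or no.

**.*.*..
.*.*.**.
.*.*..**
.*.**..*
.*..**.*
.**..*.*
..**.*.*
*..*.*.*  (repeats generation 0; period 8)
generation 9: **.*.*..
generation 9 is **.*.*.., still not uniform .

no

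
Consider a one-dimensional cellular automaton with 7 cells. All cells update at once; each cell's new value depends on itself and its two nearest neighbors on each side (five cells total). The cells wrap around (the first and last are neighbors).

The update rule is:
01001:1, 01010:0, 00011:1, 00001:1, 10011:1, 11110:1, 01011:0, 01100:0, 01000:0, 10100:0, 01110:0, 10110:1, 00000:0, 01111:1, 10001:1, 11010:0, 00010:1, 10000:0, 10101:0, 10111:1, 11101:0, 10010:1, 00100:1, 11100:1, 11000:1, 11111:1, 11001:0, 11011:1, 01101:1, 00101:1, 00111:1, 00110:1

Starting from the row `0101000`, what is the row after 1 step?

1100001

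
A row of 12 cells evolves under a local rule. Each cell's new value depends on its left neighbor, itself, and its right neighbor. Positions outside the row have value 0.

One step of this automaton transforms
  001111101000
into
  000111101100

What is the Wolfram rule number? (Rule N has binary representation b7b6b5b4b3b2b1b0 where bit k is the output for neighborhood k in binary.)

position 3: 111 → 1  (bit 7 = 1)
position 6: 110 → 1  (bit 6 = 1)
position 7: 101 → 0  (bit 5 = 0)
position 9: 100 → 1  (bit 4 = 1)
position 2: 011 → 0  (bit 3 = 0)
position 8: 010 → 1  (bit 2 = 1)
position 1: 001 → 0  (bit 1 = 0)
position 0: 000 → 0  (bit 0 = 0)
bits b7..b0 = 11010100 = 212

212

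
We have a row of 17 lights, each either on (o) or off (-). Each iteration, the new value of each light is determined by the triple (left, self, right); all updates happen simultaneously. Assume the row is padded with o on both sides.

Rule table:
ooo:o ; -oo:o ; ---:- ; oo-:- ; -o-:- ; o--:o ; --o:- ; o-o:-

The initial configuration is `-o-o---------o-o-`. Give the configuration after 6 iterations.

-o--o----o-------

iteration 1: ----o------------
iteration 2: o----o-----------
iteration 3: -o----o----------
iteration 4: --o----o---------
iteration 5: o--o----o--------
iteration 6: -o--o----o-------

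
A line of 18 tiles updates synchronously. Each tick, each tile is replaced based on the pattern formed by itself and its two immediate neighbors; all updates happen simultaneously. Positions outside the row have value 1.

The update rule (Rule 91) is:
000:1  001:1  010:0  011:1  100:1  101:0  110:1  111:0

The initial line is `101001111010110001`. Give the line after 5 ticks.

001111111110111111

tick 1: 100111001000111111
tick 2: 111101110111100000
tick 3: 000101010100111111
tick 4: 111000000011100000
tick 5: 001111111110111111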